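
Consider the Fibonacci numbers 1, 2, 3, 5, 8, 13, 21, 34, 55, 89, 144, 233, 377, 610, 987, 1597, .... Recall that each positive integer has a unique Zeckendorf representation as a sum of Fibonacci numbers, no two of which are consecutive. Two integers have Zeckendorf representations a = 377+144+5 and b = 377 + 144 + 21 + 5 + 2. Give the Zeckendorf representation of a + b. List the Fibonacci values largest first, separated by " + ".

987 + 55 + 21 + 8 + 3 + 1

The two numbers are 526 and 549, so their sum is 1075.
take 987 (≤ 1075); 1075 − 987 = 88
take 55 (≤ 88); 88 − 55 = 33
take 21 (≤ 33); 33 − 21 = 12
take 8 (≤ 12); 12 − 8 = 4
take 3 (≤ 4); 4 − 3 = 1
take 1 (≤ 1); 1 − 1 = 0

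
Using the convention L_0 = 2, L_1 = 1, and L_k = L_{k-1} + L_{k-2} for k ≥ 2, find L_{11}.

Iterating the recurrence up to L_{3} = 4 and L_{2} = 3:
L_{4} = L_{3} + L_{2} = 4 + 3 = 7
L_{5} = L_{4} + L_{3} = 7 + 4 = 11
L_{6} = L_{5} + L_{4} = 11 + 7 = 18
L_{7} = L_{6} + L_{5} = 18 + 11 = 29
L_{8} = L_{7} + L_{6} = 29 + 18 = 47
L_{9} = L_{8} + L_{7} = 47 + 29 = 76
L_{10} = L_{9} + L_{8} = 76 + 47 = 123
L_{11} = L_{10} + L_{9} = 123 + 76 = 199

199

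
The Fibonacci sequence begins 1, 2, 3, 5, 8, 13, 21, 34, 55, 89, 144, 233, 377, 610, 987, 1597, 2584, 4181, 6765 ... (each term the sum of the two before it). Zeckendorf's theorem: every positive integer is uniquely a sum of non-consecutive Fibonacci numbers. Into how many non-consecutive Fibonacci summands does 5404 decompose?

4

largest Fibonacci ≤ 5404 is 4181; 5404 − 4181 = 1223
largest Fibonacci ≤ 1223 is 987; 1223 − 987 = 236
largest Fibonacci ≤ 236 is 233; 236 − 233 = 3
largest Fibonacci ≤ 3 is 3; 3 − 3 = 0
5404 = 4181 + 987 + 233 + 3, which has 4 terms.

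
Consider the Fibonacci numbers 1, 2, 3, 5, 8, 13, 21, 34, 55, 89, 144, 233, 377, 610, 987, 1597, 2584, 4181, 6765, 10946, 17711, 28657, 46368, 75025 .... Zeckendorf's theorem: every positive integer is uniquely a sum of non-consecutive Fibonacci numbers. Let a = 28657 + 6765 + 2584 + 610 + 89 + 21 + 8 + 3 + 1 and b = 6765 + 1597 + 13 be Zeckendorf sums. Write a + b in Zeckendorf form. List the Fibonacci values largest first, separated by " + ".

The two numbers are 38738 and 8375, so their sum is 47113.
Repeatedly subtract the largest Fibonacci number that fits:
47113 − 46368 = 745
745 − 610 = 135
135 − 89 = 46
46 − 34 = 12
12 − 8 = 4
4 − 3 = 1
1 − 1 = 0

46368 + 610 + 89 + 34 + 8 + 3 + 1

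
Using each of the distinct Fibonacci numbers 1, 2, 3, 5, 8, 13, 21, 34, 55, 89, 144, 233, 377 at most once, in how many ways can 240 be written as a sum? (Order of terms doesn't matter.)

4

240 = 233+5+2 = 144+89+5+2 = 144+55+34+5+2 = … (1 more), for 4 in all.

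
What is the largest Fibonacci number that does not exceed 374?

233

233 ≤ 374 < 377, so the largest Fibonacci number not exceeding 374 is 233.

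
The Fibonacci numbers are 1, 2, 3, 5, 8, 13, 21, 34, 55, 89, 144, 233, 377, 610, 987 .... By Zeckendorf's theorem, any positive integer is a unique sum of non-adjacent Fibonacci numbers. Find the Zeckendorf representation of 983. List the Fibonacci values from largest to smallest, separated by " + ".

610 + 233 + 89 + 34 + 13 + 3 + 1

take 610 (≤ 983); 983 − 610 = 373
take 233 (≤ 373); 373 − 233 = 140
take 89 (≤ 140); 140 − 89 = 51
take 34 (≤ 51); 51 − 34 = 17
take 13 (≤ 17); 17 − 13 = 4
take 3 (≤ 4); 4 − 3 = 1
take 1 (≤ 1); 1 − 1 = 0
So 983 = 610 + 233 + 89 + 34 + 13 + 3 + 1, with no two terms consecutive in the sequence.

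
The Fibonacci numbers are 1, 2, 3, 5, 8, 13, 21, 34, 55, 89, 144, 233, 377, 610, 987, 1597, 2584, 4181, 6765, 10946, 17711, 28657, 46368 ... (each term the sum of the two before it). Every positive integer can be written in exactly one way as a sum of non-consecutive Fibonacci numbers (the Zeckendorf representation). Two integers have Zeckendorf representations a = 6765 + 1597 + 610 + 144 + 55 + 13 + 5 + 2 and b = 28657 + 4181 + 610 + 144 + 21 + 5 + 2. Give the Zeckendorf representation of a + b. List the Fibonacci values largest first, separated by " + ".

28657 + 10946 + 2584 + 610 + 13 + 1

The two numbers are 9191 and 33620, so their sum is 42811.
Repeatedly subtract the largest Fibonacci number that fits:
subtract 28657 from 42811: 14154 remains
subtract 10946 from 14154: 3208 remains
subtract 2584 from 3208: 624 remains
subtract 610 from 624: 14 remains
subtract 13 from 14: 1 remains
subtract 1 from 1: 0 remains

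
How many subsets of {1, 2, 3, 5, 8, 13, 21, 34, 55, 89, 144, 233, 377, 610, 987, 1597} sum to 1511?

23

Starting from the Zeckendorf form and repeatedly splitting a term F_k into F_{k−1} + F_{k−2} (when neither is already used) reaches every representation.
1511 = 987+377+144+3 = 987+377+144+2+1 = 987+377+89+55+3 = 987+377+89+55+2+1 = … (19 more), for 23 in all.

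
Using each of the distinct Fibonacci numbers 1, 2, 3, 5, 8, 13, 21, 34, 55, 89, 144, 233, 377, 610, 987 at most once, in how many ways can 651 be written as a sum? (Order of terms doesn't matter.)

7

651 = 610+34+5+2 = 610+21+13+5+2 = 377+233+34+5+2 = … (4 more), for 7 in all.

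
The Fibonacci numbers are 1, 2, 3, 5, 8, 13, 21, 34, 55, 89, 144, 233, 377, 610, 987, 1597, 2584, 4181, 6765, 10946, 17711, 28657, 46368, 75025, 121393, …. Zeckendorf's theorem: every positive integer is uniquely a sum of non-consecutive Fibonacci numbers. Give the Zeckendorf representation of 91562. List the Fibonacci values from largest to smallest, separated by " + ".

75025 ≤ 91562 < 121393, so take 75025; remainder 16537
10946 ≤ 16537 < 17711, so take 10946; remainder 5591
4181 ≤ 5591 < 6765, so take 4181; remainder 1410
987 ≤ 1410 < 1597, so take 987; remainder 423
377 ≤ 423 < 610, so take 377; remainder 46
34 ≤ 46 < 55, so take 34; remainder 12
8 ≤ 12 < 13, so take 8; remainder 4
3 ≤ 4 < 5, so take 3; remainder 1
1 ≤ 1 < 2, so take 1; remainder 0
So 91562 = 75025 + 10946 + 4181 + 987 + 377 + 34 + 8 + 3 + 1, with no two terms consecutive in the sequence.

75025 + 10946 + 4181 + 987 + 377 + 34 + 8 + 3 + 1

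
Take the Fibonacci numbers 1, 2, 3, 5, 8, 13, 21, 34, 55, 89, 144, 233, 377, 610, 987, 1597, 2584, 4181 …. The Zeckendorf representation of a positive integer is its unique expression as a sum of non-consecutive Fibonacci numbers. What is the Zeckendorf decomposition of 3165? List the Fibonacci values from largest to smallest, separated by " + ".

subtract 2584 from 3165: 581 remains
subtract 377 from 581: 204 remains
subtract 144 from 204: 60 remains
subtract 55 from 60: 5 remains
subtract 5 from 5: 0 remains
So 3165 = 2584 + 377 + 144 + 55 + 5, with no two terms consecutive in the sequence.

2584 + 377 + 144 + 55 + 5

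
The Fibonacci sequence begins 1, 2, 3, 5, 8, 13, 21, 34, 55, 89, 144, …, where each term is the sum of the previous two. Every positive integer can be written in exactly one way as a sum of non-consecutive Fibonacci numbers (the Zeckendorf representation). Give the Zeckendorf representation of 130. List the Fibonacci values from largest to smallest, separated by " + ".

89 + 34 + 5 + 2

Greedy algorithm:
take 89 (≤ 130); 130 − 89 = 41
take 34 (≤ 41); 41 − 34 = 7
take 5 (≤ 7); 7 − 5 = 2
take 2 (≤ 2); 2 − 2 = 0
So 130 = 89 + 34 + 5 + 2, with no two terms consecutive in the sequence.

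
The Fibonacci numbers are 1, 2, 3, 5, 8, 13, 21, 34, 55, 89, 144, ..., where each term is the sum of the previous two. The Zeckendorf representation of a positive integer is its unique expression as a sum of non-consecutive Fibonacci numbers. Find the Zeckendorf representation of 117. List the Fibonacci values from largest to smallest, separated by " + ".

Greedily peel off the largest Fibonacci term at each step:
largest Fibonacci ≤ 117 is 89; 117 − 89 = 28
largest Fibonacci ≤ 28 is 21; 28 − 21 = 7
largest Fibonacci ≤ 7 is 5; 7 − 5 = 2
largest Fibonacci ≤ 2 is 2; 2 − 2 = 0
So 117 = 89 + 21 + 5 + 2, with no two terms consecutive in the sequence.

89 + 21 + 5 + 2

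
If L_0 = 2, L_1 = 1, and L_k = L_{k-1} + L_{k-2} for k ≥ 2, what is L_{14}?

843

Iterating the recurrence up to L_{9} = 76 and L_{8} = 47:
L_{10} = L_{9} + L_{8} = 76 + 47 = 123
L_{11} = L_{10} + L_{9} = 123 + 76 = 199
L_{12} = L_{11} + L_{10} = 199 + 123 = 322
L_{13} = L_{12} + L_{11} = 322 + 199 = 521
L_{14} = L_{13} + L_{12} = 521 + 322 = 843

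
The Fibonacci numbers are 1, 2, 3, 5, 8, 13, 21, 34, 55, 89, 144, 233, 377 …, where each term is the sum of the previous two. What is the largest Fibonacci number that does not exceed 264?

233 ≤ 264 < 377, so the largest Fibonacci number not exceeding 264 is 233.

233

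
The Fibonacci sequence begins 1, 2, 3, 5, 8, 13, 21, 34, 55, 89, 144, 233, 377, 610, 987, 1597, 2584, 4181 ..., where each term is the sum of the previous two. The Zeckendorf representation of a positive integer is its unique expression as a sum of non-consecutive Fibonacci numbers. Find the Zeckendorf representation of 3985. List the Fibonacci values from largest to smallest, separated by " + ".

2584 + 987 + 377 + 34 + 3

3985: greatest Fibonacci not exceeding it is 2584, leaving 1401
1401: greatest Fibonacci not exceeding it is 987, leaving 414
414: greatest Fibonacci not exceeding it is 377, leaving 37
37: greatest Fibonacci not exceeding it is 34, leaving 3
3: greatest Fibonacci not exceeding it is 3, leaving 0
So 3985 = 2584 + 987 + 377 + 34 + 3, with no two terms consecutive in the sequence.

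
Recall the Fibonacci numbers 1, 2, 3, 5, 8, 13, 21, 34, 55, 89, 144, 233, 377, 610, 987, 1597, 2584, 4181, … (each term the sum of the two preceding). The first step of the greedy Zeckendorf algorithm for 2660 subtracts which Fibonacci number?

2584

2584 ≤ 2660 < 4181, so the largest Fibonacci number not exceeding 2660 is 2584.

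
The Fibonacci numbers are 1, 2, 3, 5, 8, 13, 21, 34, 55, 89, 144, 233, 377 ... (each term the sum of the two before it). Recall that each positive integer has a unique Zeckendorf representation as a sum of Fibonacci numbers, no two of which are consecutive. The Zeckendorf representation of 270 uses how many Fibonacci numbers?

3

270: greatest Fibonacci not exceeding it is 233, leaving 37
37: greatest Fibonacci not exceeding it is 34, leaving 3
3: greatest Fibonacci not exceeding it is 3, leaving 0
270 = 233 + 34 + 3, which has 3 terms.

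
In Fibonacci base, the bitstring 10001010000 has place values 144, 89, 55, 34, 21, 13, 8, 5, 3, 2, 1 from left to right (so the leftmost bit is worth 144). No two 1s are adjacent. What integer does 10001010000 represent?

173

Summing the place values of the 1 bits: 144 + 21 + 8 = 173.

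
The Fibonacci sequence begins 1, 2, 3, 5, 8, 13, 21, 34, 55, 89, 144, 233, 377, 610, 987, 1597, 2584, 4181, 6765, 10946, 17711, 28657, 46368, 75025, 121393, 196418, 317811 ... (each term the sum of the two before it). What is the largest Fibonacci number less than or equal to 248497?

196418

196418 ≤ 248497 < 317811, so the largest Fibonacci number not exceeding 248497 is 196418.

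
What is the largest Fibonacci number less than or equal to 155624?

121393

121393 ≤ 155624 < 196418, so the largest Fibonacci number not exceeding 155624 is 121393.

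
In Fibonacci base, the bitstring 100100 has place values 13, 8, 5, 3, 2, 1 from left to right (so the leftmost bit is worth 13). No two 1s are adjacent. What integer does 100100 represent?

16

Summing the place values of the 1 bits: 13 + 3 = 16.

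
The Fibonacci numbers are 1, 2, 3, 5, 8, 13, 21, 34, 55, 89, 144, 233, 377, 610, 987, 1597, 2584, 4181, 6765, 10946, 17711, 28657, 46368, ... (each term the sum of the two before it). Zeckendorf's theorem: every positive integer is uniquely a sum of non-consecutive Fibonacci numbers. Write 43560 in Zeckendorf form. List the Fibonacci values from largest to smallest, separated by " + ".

Repeatedly subtract the largest Fibonacci number that fits:
subtract 28657 from 43560: 14903 remains
subtract 10946 from 14903: 3957 remains
subtract 2584 from 3957: 1373 remains
subtract 987 from 1373: 386 remains
subtract 377 from 386: 9 remains
subtract 8 from 9: 1 remains
subtract 1 from 1: 0 remains
So 43560 = 28657 + 10946 + 2584 + 987 + 377 + 8 + 1, with no two terms consecutive in the sequence.

28657 + 10946 + 2584 + 987 + 377 + 8 + 1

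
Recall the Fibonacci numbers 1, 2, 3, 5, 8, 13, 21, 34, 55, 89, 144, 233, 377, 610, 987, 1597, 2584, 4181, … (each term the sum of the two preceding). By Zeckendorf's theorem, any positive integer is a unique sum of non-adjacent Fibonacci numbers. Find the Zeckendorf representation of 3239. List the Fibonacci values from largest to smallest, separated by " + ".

3239: greatest Fibonacci not exceeding it is 2584, leaving 655
655: greatest Fibonacci not exceeding it is 610, leaving 45
45: greatest Fibonacci not exceeding it is 34, leaving 11
11: greatest Fibonacci not exceeding it is 8, leaving 3
3: greatest Fibonacci not exceeding it is 3, leaving 0
So 3239 = 2584 + 610 + 34 + 8 + 3, with no two terms consecutive in the sequence.

2584 + 610 + 34 + 8 + 3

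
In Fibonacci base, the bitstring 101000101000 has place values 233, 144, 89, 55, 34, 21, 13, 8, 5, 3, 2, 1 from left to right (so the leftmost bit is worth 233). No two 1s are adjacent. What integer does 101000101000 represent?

Summing the place values of the 1 bits: 233 + 89 + 13 + 5 = 340.

340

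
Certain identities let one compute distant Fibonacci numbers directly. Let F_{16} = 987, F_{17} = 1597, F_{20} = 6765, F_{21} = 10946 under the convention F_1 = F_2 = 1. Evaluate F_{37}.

24157817

By the addition formula F_{m+n} = F_m F_{n+1} + F_{m−1} F_n with m=17, n=20: F_{37} = 1597·10946 + 987·6765 = 17480762 + 6677055 = 24157817.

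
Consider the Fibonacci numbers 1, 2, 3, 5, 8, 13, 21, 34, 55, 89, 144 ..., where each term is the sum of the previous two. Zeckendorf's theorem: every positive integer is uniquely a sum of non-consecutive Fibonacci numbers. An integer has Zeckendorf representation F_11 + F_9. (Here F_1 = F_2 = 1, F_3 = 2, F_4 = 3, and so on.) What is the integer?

F_11 + F_9 = 89 + 34 = 123.

123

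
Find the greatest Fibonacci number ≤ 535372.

514229

514229 ≤ 535372 < 832040, so the largest Fibonacci number not exceeding 535372 is 514229.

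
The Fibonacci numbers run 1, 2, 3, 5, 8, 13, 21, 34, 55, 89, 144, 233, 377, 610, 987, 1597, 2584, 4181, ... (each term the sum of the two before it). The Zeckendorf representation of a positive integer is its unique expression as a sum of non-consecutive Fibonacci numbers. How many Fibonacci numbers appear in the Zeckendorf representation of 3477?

take 2584 (≤ 3477); 3477 − 2584 = 893
take 610 (≤ 893); 893 − 610 = 283
take 233 (≤ 283); 283 − 233 = 50
take 34 (≤ 50); 50 − 34 = 16
take 13 (≤ 16); 16 − 13 = 3
take 3 (≤ 3); 3 − 3 = 0
3477 = 2584 + 610 + 233 + 34 + 13 + 3, which has 6 terms.

6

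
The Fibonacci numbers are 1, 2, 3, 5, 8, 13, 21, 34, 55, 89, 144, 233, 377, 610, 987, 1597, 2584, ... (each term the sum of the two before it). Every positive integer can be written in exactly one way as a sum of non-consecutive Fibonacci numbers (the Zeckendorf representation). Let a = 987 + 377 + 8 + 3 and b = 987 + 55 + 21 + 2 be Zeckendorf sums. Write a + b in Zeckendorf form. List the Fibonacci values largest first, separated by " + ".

1597 + 610 + 233

The two numbers are 1375 and 1065, so their sum is 2440.
Greedily peel off the largest Fibonacci term at each step:
subtract 1597 from 2440: 843 remains
subtract 610 from 843: 233 remains
subtract 233 from 233: 0 remains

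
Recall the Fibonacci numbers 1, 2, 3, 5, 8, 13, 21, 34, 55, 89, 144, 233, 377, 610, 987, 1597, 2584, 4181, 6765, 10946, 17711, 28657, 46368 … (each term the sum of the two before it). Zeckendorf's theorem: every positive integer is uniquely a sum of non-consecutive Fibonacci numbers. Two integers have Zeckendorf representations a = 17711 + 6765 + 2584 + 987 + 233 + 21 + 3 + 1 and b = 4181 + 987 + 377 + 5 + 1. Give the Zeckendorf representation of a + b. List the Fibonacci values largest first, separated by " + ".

28657 + 4181 + 987 + 21 + 8 + 2

The two numbers are 28305 and 5551, so their sum is 33856.
33856: greatest Fibonacci not exceeding it is 28657, leaving 5199
5199: greatest Fibonacci not exceeding it is 4181, leaving 1018
1018: greatest Fibonacci not exceeding it is 987, leaving 31
31: greatest Fibonacci not exceeding it is 21, leaving 10
10: greatest Fibonacci not exceeding it is 8, leaving 2
2: greatest Fibonacci not exceeding it is 2, leaving 0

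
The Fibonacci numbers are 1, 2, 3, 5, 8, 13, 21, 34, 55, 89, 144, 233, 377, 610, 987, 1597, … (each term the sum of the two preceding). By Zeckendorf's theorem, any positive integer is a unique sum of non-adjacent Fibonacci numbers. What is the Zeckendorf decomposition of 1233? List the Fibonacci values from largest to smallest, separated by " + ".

987 ≤ 1233 < 1597, so take 987; remainder 246
233 ≤ 246 < 377, so take 233; remainder 13
13 ≤ 13 < 21, so take 13; remainder 0
So 1233 = 987 + 233 + 13, with no two terms consecutive in the sequence.

987 + 233 + 13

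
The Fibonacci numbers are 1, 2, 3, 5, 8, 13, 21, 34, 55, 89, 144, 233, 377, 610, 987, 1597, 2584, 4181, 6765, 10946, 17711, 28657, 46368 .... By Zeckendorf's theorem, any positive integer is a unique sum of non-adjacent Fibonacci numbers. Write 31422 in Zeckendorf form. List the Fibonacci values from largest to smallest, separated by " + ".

28657 + 2584 + 144 + 34 + 3

largest Fibonacci ≤ 31422 is 28657; 31422 − 28657 = 2765
largest Fibonacci ≤ 2765 is 2584; 2765 − 2584 = 181
largest Fibonacci ≤ 181 is 144; 181 − 144 = 37
largest Fibonacci ≤ 37 is 34; 37 − 34 = 3
largest Fibonacci ≤ 3 is 3; 3 − 3 = 0
So 31422 = 28657 + 2584 + 144 + 34 + 3, with no two terms consecutive in the sequence.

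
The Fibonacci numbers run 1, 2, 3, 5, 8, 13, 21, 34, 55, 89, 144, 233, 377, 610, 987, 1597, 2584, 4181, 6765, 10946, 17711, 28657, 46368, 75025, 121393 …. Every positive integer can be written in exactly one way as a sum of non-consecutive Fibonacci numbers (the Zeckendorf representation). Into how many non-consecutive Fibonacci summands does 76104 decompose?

Greedy algorithm:
subtract 75025 from 76104: 1079 remains
subtract 987 from 1079: 92 remains
subtract 89 from 92: 3 remains
subtract 3 from 3: 0 remains
76104 = 75025 + 987 + 89 + 3, which has 4 terms.

4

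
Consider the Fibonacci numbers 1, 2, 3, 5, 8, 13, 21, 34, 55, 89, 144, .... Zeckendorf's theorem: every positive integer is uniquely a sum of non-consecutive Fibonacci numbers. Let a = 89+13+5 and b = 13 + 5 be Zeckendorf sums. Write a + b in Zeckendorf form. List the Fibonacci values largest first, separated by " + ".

89 + 34 + 2

The two numbers are 107 and 18, so their sum is 125.
125: greatest Fibonacci not exceeding it is 89, leaving 36
36: greatest Fibonacci not exceeding it is 34, leaving 2
2: greatest Fibonacci not exceeding it is 2, leaving 0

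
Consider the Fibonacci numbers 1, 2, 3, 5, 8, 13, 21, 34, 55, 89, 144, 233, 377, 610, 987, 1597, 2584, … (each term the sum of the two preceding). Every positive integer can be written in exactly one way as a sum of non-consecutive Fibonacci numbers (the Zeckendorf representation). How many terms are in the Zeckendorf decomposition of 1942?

Greedy algorithm:
1597 ≤ 1942 < 2584, so take 1597; remainder 345
233 ≤ 345 < 377, so take 233; remainder 112
89 ≤ 112 < 144, so take 89; remainder 23
21 ≤ 23 < 34, so take 21; remainder 2
2 ≤ 2 < 3, so take 2; remainder 0
1942 = 1597 + 233 + 89 + 21 + 2, which has 5 terms.

5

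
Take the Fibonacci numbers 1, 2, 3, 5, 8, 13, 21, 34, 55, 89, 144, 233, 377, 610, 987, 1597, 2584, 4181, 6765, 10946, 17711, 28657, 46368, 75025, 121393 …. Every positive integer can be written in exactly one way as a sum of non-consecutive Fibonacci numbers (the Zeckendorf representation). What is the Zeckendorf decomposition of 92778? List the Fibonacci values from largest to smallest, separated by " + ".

92778: greatest Fibonacci not exceeding it is 75025, leaving 17753
17753: greatest Fibonacci not exceeding it is 17711, leaving 42
42: greatest Fibonacci not exceeding it is 34, leaving 8
8: greatest Fibonacci not exceeding it is 8, leaving 0
So 92778 = 75025 + 17711 + 34 + 8, with no two terms consecutive in the sequence.

75025 + 17711 + 34 + 8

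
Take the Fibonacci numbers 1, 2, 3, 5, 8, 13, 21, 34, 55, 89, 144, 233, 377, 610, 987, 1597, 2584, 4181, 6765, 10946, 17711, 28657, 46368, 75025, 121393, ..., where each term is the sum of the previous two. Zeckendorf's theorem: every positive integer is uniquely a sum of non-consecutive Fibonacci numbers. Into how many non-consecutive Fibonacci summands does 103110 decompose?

subtract 75025 from 103110: 28085 remains
subtract 17711 from 28085: 10374 remains
subtract 6765 from 10374: 3609 remains
subtract 2584 from 3609: 1025 remains
subtract 987 from 1025: 38 remains
subtract 34 from 38: 4 remains
subtract 3 from 4: 1 remains
subtract 1 from 1: 0 remains
103110 = 75025 + 17711 + 6765 + 2584 + 987 + 34 + 3 + 1, which has 8 terms.

8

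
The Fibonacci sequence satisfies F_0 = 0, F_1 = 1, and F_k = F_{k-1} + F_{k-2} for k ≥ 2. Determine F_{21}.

10946

Iterating the recurrence up to F_{16} = 987 and F_{15} = 610:
F_{17} = F_{16} + F_{15} = 987 + 610 = 1597
F_{18} = F_{17} + F_{16} = 1597 + 987 = 2584
F_{19} = F_{18} + F_{17} = 2584 + 1597 = 4181
F_{20} = F_{19} + F_{18} = 4181 + 2584 = 6765
F_{21} = F_{20} + F_{19} = 6765 + 4181 = 10946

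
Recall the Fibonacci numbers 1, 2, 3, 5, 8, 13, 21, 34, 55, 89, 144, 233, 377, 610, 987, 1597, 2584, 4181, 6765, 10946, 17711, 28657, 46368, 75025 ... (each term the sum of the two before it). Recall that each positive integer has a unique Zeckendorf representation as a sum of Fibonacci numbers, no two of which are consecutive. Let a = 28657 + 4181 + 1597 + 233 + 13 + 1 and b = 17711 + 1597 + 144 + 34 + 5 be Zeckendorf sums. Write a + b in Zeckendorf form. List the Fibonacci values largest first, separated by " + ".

The two numbers are 34682 and 19491, so their sum is 54173.
largest Fibonacci ≤ 54173 is 46368; 54173 − 46368 = 7805
largest Fibonacci ≤ 7805 is 6765; 7805 − 6765 = 1040
largest Fibonacci ≤ 1040 is 987; 1040 − 987 = 53
largest Fibonacci ≤ 53 is 34; 53 − 34 = 19
largest Fibonacci ≤ 19 is 13; 19 − 13 = 6
largest Fibonacci ≤ 6 is 5; 6 − 5 = 1
largest Fibonacci ≤ 1 is 1; 1 − 1 = 0

46368 + 6765 + 987 + 34 + 13 + 5 + 1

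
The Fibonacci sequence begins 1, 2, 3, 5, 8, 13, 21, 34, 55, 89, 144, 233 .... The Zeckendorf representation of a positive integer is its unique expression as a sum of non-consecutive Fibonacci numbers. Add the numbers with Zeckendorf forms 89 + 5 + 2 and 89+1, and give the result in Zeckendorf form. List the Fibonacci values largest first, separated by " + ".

144 + 34 + 8

The two numbers are 96 and 90, so their sum is 186.
Greedily peel off the largest Fibonacci term at each step:
take 144 (≤ 186); 186 − 144 = 42
take 34 (≤ 42); 42 − 34 = 8
take 8 (≤ 8); 8 − 8 = 0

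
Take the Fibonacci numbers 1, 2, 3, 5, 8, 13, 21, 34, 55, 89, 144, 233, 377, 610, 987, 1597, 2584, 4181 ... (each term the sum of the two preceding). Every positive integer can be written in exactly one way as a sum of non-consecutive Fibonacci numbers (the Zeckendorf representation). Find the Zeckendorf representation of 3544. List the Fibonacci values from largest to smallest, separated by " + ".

Repeatedly subtract the largest Fibonacci number that fits:
3544: greatest Fibonacci not exceeding it is 2584, leaving 960
960: greatest Fibonacci not exceeding it is 610, leaving 350
350: greatest Fibonacci not exceeding it is 233, leaving 117
117: greatest Fibonacci not exceeding it is 89, leaving 28
28: greatest Fibonacci not exceeding it is 21, leaving 7
7: greatest Fibonacci not exceeding it is 5, leaving 2
2: greatest Fibonacci not exceeding it is 2, leaving 0
So 3544 = 2584 + 610 + 233 + 89 + 21 + 5 + 2, with no two terms consecutive in the sequence.

2584 + 610 + 233 + 89 + 21 + 5 + 2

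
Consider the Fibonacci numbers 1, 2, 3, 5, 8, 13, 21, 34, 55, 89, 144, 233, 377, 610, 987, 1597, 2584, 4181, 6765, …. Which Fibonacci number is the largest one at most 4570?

4181

4181 ≤ 4570 < 6765, so the largest Fibonacci number not exceeding 4570 is 4181.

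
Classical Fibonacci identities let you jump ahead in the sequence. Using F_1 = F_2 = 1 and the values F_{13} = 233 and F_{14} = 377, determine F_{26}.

121393

By the doubling identity F_{2k} = F_k(2F_{k+1} − F_k): F_{26} = 233·(2·377 − 233) = 233·521 = 121393.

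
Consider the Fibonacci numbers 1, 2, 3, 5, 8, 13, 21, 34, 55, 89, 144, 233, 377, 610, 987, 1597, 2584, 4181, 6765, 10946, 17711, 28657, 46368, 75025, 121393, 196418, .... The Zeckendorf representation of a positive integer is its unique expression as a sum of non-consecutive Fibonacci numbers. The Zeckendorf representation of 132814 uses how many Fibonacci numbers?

132814: greatest Fibonacci not exceeding it is 121393, leaving 11421
11421: greatest Fibonacci not exceeding it is 10946, leaving 475
475: greatest Fibonacci not exceeding it is 377, leaving 98
98: greatest Fibonacci not exceeding it is 89, leaving 9
9: greatest Fibonacci not exceeding it is 8, leaving 1
1: greatest Fibonacci not exceeding it is 1, leaving 0
132814 = 121393 + 10946 + 377 + 89 + 8 + 1, which has 6 terms.

6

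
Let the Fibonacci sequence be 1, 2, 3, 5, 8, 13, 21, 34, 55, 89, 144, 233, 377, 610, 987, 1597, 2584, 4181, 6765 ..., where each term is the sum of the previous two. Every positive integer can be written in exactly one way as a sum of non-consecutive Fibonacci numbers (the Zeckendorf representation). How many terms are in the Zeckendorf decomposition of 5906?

largest Fibonacci ≤ 5906 is 4181; 5906 − 4181 = 1725
largest Fibonacci ≤ 1725 is 1597; 1725 − 1597 = 128
largest Fibonacci ≤ 128 is 89; 128 − 89 = 39
largest Fibonacci ≤ 39 is 34; 39 − 34 = 5
largest Fibonacci ≤ 5 is 5; 5 − 5 = 0
5906 = 4181 + 1597 + 89 + 34 + 5, which has 5 terms.

5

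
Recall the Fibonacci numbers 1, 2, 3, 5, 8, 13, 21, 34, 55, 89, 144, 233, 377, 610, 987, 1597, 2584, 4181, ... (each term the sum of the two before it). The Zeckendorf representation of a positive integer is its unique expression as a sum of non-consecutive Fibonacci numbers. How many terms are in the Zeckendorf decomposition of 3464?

5

Greedy algorithm:
subtract 2584 from 3464: 880 remains
subtract 610 from 880: 270 remains
subtract 233 from 270: 37 remains
subtract 34 from 37: 3 remains
subtract 3 from 3: 0 remains
3464 = 2584 + 610 + 233 + 34 + 3, which has 5 terms.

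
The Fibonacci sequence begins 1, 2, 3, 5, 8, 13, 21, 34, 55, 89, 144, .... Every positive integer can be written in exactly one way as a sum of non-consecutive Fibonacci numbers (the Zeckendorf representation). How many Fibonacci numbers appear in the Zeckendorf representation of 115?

Greedily peel off the largest Fibonacci term at each step:
115: greatest Fibonacci not exceeding it is 89, leaving 26
26: greatest Fibonacci not exceeding it is 21, leaving 5
5: greatest Fibonacci not exceeding it is 5, leaving 0
115 = 89 + 21 + 5, which has 3 terms.

3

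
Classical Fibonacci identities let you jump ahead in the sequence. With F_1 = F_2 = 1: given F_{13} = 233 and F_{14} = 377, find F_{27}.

By F_{2k+1} = F_k² + F_{k+1}²: F_{27} = 233² + 377² = 54289 + 142129 = 196418.

196418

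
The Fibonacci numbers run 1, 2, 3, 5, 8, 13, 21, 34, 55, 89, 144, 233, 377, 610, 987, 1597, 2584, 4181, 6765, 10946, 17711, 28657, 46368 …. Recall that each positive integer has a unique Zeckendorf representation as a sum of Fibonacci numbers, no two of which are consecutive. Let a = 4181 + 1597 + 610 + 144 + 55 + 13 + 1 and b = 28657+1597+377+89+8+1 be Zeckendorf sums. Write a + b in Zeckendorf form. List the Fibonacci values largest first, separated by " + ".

The two numbers are 6601 and 30729, so their sum is 37330.
Greedily peel off the largest Fibonacci term at each step:
subtract 28657 from 37330: 8673 remains
subtract 6765 from 8673: 1908 remains
subtract 1597 from 1908: 311 remains
subtract 233 from 311: 78 remains
subtract 55 from 78: 23 remains
subtract 21 from 23: 2 remains
subtract 2 from 2: 0 remains

28657 + 6765 + 1597 + 233 + 55 + 21 + 2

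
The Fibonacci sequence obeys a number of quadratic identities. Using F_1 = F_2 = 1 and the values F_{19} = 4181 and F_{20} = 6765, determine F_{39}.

63245986

By F_{2k+1} = F_k² + F_{k+1}²: F_{39} = 4181² + 6765² = 17480761 + 45765225 = 63245986.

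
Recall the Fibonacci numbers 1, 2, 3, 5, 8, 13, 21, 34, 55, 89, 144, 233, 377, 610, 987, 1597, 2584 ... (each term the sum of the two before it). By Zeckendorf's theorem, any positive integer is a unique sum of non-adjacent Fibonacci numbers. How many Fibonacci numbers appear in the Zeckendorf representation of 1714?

5

subtract 1597 from 1714: 117 remains
subtract 89 from 117: 28 remains
subtract 21 from 28: 7 remains
subtract 5 from 7: 2 remains
subtract 2 from 2: 0 remains
1714 = 1597 + 89 + 21 + 5 + 2, which has 5 terms.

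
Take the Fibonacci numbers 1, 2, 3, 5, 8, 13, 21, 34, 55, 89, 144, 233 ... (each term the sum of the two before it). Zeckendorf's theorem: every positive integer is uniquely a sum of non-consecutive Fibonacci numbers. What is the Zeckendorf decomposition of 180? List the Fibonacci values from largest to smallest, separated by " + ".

largest Fibonacci ≤ 180 is 144; 180 − 144 = 36
largest Fibonacci ≤ 36 is 34; 36 − 34 = 2
largest Fibonacci ≤ 2 is 2; 2 − 2 = 0
So 180 = 144 + 34 + 2, with no two terms consecutive in the sequence.

144 + 34 + 2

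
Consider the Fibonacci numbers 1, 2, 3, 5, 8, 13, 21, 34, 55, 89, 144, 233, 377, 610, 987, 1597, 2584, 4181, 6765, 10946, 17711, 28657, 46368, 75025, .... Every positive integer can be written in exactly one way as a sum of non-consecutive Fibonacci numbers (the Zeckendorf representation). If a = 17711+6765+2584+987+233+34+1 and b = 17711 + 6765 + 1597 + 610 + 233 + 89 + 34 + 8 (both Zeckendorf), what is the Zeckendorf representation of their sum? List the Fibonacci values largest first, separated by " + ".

46368 + 6765 + 1597 + 610 + 21 + 1

The two numbers are 28315 and 27047, so their sum is 55362.
46368 ≤ 55362 < 75025, so take 46368; remainder 8994
6765 ≤ 8994 < 10946, so take 6765; remainder 2229
1597 ≤ 2229 < 2584, so take 1597; remainder 632
610 ≤ 632 < 987, so take 610; remainder 22
21 ≤ 22 < 34, so take 21; remainder 1
1 ≤ 1 < 2, so take 1; remainder 0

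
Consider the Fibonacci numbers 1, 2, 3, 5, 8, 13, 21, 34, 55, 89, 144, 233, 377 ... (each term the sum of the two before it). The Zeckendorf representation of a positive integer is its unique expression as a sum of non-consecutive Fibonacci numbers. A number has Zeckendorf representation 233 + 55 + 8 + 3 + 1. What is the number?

300

233 + 55 + 8 + 3 + 1 = 300.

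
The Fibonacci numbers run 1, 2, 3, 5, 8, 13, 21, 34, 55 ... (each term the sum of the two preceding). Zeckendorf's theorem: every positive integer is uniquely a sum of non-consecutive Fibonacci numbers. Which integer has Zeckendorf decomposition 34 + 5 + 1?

34 + 5 + 1 = 40.

40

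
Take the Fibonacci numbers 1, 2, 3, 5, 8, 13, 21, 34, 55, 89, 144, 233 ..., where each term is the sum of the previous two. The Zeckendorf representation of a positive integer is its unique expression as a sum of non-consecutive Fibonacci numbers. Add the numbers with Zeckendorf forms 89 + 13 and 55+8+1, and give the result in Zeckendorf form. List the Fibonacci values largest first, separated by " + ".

The two numbers are 102 and 64, so their sum is 166.
Repeatedly subtract the largest Fibonacci number that fits:
144 ≤ 166 < 233, so take 144; remainder 22
21 ≤ 22 < 34, so take 21; remainder 1
1 ≤ 1 < 2, so take 1; remainder 0

144 + 21 + 1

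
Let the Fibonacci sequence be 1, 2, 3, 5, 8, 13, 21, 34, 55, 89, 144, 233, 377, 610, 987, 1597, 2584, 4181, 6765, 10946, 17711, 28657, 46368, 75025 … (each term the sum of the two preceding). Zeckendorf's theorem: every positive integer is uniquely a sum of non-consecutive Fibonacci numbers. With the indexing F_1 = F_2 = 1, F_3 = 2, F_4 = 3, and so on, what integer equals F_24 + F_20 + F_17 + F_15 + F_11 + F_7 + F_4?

F_24 + F_20 + F_17 + F_15 + F_11 + F_7 + F_4 = 46368 + 6765 + 1597 + 610 + 89 + 13 + 3 = 55445.

55445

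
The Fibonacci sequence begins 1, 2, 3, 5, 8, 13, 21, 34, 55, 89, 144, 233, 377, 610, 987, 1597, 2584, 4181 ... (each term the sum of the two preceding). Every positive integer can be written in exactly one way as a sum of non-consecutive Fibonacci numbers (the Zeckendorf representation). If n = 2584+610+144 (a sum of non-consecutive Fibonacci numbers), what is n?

3338

2584+610+144 = 3338.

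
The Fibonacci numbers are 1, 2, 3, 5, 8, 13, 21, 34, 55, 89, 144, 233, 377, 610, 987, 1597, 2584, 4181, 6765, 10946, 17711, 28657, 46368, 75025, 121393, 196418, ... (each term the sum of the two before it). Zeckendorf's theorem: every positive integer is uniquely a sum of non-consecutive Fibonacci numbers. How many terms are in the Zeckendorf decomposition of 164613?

9

Greedy algorithm:
subtract 121393 from 164613: 43220 remains
subtract 28657 from 43220: 14563 remains
subtract 10946 from 14563: 3617 remains
subtract 2584 from 3617: 1033 remains
subtract 987 from 1033: 46 remains
subtract 34 from 46: 12 remains
subtract 8 from 12: 4 remains
subtract 3 from 4: 1 remains
subtract 1 from 1: 0 remains
164613 = 121393 + 28657 + 10946 + 2584 + 987 + 34 + 8 + 3 + 1, which has 9 terms.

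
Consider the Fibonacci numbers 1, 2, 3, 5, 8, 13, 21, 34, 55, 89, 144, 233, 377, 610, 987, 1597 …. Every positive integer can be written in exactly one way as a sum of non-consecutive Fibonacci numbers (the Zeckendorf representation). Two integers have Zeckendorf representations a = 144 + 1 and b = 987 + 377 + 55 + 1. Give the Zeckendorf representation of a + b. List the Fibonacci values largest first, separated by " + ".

987 + 377 + 144 + 55 + 2

The two numbers are 145 and 1420, so their sum is 1565.
Repeatedly subtract the largest Fibonacci number that fits:
1565 − 987 = 578
578 − 377 = 201
201 − 144 = 57
57 − 55 = 2
2 − 2 = 0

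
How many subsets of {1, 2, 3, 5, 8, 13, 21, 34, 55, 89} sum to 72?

4

72 = 55+13+3+1 = 55+8+5+3+1 = 34+21+13+3+1 = … (1 more), for 4 in all.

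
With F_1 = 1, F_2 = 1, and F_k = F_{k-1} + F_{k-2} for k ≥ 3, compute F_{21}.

Iterating the recurrence up to F_{15} = 610 and F_{14} = 377:
F_{16} = F_{15} + F_{14} = 610 + 377 = 987
F_{17} = F_{16} + F_{15} = 987 + 610 = 1597
F_{18} = F_{17} + F_{16} = 1597 + 987 = 2584
F_{19} = F_{18} + F_{17} = 2584 + 1597 = 4181
F_{20} = F_{19} + F_{18} = 4181 + 2584 = 6765
F_{21} = F_{20} + F_{19} = 6765 + 4181 = 10946

10946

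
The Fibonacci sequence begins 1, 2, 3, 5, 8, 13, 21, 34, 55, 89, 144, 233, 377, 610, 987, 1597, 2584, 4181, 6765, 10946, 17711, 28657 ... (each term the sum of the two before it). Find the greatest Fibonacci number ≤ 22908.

17711 ≤ 22908 < 28657, so the largest Fibonacci number not exceeding 22908 is 17711.

17711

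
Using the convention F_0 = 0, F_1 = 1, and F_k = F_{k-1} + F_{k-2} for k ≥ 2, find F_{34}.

Iterating the recurrence up to F_{30} = 832040 and F_{29} = 514229:
F_{31} = F_{30} + F_{29} = 832040 + 514229 = 1346269
F_{32} = F_{31} + F_{30} = 1346269 + 832040 = 2178309
F_{33} = F_{32} + F_{31} = 2178309 + 1346269 = 3524578
F_{34} = F_{33} + F_{32} = 3524578 + 2178309 = 5702887

5702887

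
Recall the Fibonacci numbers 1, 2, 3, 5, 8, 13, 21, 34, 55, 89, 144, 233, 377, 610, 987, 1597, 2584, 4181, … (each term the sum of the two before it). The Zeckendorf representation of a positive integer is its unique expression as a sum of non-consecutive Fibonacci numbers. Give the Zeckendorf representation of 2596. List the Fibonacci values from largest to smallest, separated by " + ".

2596: greatest Fibonacci not exceeding it is 2584, leaving 12
12: greatest Fibonacci not exceeding it is 8, leaving 4
4: greatest Fibonacci not exceeding it is 3, leaving 1
1: greatest Fibonacci not exceeding it is 1, leaving 0
So 2596 = 2584 + 8 + 3 + 1, with no two terms consecutive in the sequence.

2584 + 8 + 3 + 1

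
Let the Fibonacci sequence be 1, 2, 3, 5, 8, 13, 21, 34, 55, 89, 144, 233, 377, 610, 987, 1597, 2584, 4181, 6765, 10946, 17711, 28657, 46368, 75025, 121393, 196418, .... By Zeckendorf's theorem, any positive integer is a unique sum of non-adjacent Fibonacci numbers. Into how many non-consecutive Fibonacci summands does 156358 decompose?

subtract 121393 from 156358: 34965 remains
subtract 28657 from 34965: 6308 remains
subtract 4181 from 6308: 2127 remains
subtract 1597 from 2127: 530 remains
subtract 377 from 530: 153 remains
subtract 144 from 153: 9 remains
subtract 8 from 9: 1 remains
subtract 1 from 1: 0 remains
156358 = 121393 + 28657 + 4181 + 1597 + 377 + 144 + 8 + 1, which has 8 terms.

8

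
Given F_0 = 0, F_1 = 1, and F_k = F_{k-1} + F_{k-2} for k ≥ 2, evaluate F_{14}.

Iterating the recurrence up to F_{9} = 34 and F_{8} = 21:
F_{10} = F_{9} + F_{8} = 34 + 21 = 55
F_{11} = F_{10} + F_{9} = 55 + 34 = 89
F_{12} = F_{11} + F_{10} = 89 + 55 = 144
F_{13} = F_{12} + F_{11} = 144 + 89 = 233
F_{14} = F_{13} + F_{12} = 233 + 144 = 377

377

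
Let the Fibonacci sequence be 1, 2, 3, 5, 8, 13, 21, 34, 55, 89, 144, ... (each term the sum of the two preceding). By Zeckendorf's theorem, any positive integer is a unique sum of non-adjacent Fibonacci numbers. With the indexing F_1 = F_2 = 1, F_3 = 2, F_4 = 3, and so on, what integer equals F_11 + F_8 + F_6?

118

F_11 + F_8 + F_6 = 89 + 21 + 8 = 118.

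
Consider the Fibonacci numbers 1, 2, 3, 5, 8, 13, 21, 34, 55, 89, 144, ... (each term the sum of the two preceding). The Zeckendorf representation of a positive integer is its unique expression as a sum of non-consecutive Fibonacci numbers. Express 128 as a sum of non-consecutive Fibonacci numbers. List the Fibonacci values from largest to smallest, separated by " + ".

89 + 34 + 5

Repeatedly subtract the largest Fibonacci number that fits:
89 ≤ 128 < 144, so take 89; remainder 39
34 ≤ 39 < 55, so take 34; remainder 5
5 ≤ 5 < 8, so take 5; remainder 0
So 128 = 89 + 34 + 5, with no two terms consecutive in the sequence.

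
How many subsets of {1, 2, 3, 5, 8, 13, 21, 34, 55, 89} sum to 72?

Each representation comes from the Zeckendorf form by replacing some F_k with F_{k−1} + F_{k−2} where possible.
72 = 55+13+3+1 = 55+8+5+3+1 = 34+21+13+3+1 = 34+21+8+5+3+1 — 4 representations.

4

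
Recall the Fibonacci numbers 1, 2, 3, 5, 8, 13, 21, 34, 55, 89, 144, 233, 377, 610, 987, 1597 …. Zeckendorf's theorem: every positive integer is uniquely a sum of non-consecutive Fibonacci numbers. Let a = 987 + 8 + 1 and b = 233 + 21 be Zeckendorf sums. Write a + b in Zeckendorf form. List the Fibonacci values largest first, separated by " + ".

987 + 233 + 21 + 8 + 1

The two numbers are 996 and 254, so their sum is 1250.
987 ≤ 1250 < 1597, so take 987; remainder 263
233 ≤ 263 < 377, so take 233; remainder 30
21 ≤ 30 < 34, so take 21; remainder 9
8 ≤ 9 < 13, so take 8; remainder 1
1 ≤ 1 < 2, so take 1; remainder 0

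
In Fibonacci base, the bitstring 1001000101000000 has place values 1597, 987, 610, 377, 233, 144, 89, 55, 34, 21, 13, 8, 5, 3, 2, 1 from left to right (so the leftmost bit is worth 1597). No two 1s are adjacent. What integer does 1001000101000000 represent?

Summing the place values of the 1 bits: 1597 + 377 + 55 + 21 = 2050.

2050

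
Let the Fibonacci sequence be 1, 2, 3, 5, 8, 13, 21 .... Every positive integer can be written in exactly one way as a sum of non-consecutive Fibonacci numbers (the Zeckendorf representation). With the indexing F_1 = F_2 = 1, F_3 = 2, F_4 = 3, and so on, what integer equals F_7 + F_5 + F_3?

F_7 + F_5 + F_3 = 13 + 5 + 2 = 20.

20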